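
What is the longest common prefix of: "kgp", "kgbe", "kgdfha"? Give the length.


Words: kgp, kgbe, kgdfha
  Position 0: all 'k' => match
  Position 1: all 'g' => match
  Position 2: ('p', 'b', 'd') => mismatch, stop
LCP = "kg" (length 2)

2


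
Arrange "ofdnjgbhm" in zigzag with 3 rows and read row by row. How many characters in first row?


Zigzag "ofdnjgbhm" into 3 rows:
Placing characters:
  'o' => row 0
  'f' => row 1
  'd' => row 2
  'n' => row 1
  'j' => row 0
  'g' => row 1
  'b' => row 2
  'h' => row 1
  'm' => row 0
Rows:
  Row 0: "ojm"
  Row 1: "fngh"
  Row 2: "db"
First row length: 3

3


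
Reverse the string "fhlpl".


Input: fhlpl
Reading characters right to left:
  Position 4: 'l'
  Position 3: 'p'
  Position 2: 'l'
  Position 1: 'h'
  Position 0: 'f'
Reversed: lplhf

lplhf


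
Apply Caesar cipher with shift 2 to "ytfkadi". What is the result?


Caesar cipher: shift "ytfkadi" by 2
  'y' (pos 24) + 2 = pos 0 = 'a'
  't' (pos 19) + 2 = pos 21 = 'v'
  'f' (pos 5) + 2 = pos 7 = 'h'
  'k' (pos 10) + 2 = pos 12 = 'm'
  'a' (pos 0) + 2 = pos 2 = 'c'
  'd' (pos 3) + 2 = pos 5 = 'f'
  'i' (pos 8) + 2 = pos 10 = 'k'
Result: avhmcfk

avhmcfk


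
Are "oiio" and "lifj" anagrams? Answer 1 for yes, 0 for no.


Strings: "oiio", "lifj"
Sorted first:  iioo
Sorted second: fijl
Differ at position 0: 'i' vs 'f' => not anagrams

0


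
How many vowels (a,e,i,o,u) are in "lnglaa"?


Input: lnglaa
Checking each character:
  'l' at position 0: consonant
  'n' at position 1: consonant
  'g' at position 2: consonant
  'l' at position 3: consonant
  'a' at position 4: vowel (running total: 1)
  'a' at position 5: vowel (running total: 2)
Total vowels: 2

2


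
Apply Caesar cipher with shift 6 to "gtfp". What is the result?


Caesar cipher: shift "gtfp" by 6
  'g' (pos 6) + 6 = pos 12 = 'm'
  't' (pos 19) + 6 = pos 25 = 'z'
  'f' (pos 5) + 6 = pos 11 = 'l'
  'p' (pos 15) + 6 = pos 21 = 'v'
Result: mzlv

mzlv


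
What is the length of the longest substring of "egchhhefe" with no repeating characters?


Input: "egchhhefe"
Sliding window (track last position of each char):
  Position 0 ('e'): window [0,0] length 1 -- new best
  Position 1 ('g'): window [0,1] length 2 -- new best
  Position 2 ('c'): window [0,2] length 3 -- new best
  Position 3 ('h'): window [0,3] length 4 -- new best
  Position 4 ('h'): repeat (last at 3), move window start to 4
  Position 4 ('h'): window [4,4] length 1
  Position 5 ('h'): repeat (last at 4), move window start to 5
  Position 5 ('h'): window [5,5] length 1
  Position 6 ('e'): window [5,6] length 2
  Position 7 ('f'): window [5,7] length 3
  Position 8 ('e'): repeat (last at 6), move window start to 7
  Position 8 ('e'): window [7,8] length 2
Longest substring with no repeats: "egch" with length 4

4


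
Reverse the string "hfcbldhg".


Input: hfcbldhg
Reading characters right to left:
  Position 7: 'g'
  Position 6: 'h'
  Position 5: 'd'
  Position 4: 'l'
  Position 3: 'b'
  Position 2: 'c'
  Position 1: 'f'
  Position 0: 'h'
Reversed: ghdlbcfh

ghdlbcfh


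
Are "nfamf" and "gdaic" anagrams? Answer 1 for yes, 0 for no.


Strings: "nfamf", "gdaic"
Sorted first:  affmn
Sorted second: acdgi
Differ at position 1: 'f' vs 'c' => not anagrams

0


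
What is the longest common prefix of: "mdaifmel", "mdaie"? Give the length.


Words: mdaifmel, mdaie
  Position 0: all 'm' => match
  Position 1: all 'd' => match
  Position 2: all 'a' => match
  Position 3: all 'i' => match
  Position 4: ('f', 'e') => mismatch, stop
LCP = "mdai" (length 4)

4


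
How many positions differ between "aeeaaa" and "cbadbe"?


Comparing "aeeaaa" and "cbadbe" position by position:
  Position 0: 'a' vs 'c' => DIFFER
  Position 1: 'e' vs 'b' => DIFFER
  Position 2: 'e' vs 'a' => DIFFER
  Position 3: 'a' vs 'd' => DIFFER
  Position 4: 'a' vs 'b' => DIFFER
  Position 5: 'a' vs 'e' => DIFFER
Positions that differ: 6

6


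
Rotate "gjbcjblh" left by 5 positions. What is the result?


Input: "gjbcjblh", rotate left by 5
First 5 characters: "gjbcj"
Remaining characters: "blh"
Concatenate remaining + first: "blh" + "gjbcj" = "blhgjbcj"

blhgjbcj


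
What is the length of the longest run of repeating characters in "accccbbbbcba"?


Input: "accccbbbbcba"
Scanning for longest run:
  Position 1 ('c'): new char, reset run to 1
  Position 2 ('c'): continues run of 'c', length=2
  Position 3 ('c'): continues run of 'c', length=3
  Position 4 ('c'): continues run of 'c', length=4
  Position 5 ('b'): new char, reset run to 1
  Position 6 ('b'): continues run of 'b', length=2
  Position 7 ('b'): continues run of 'b', length=3
  Position 8 ('b'): continues run of 'b', length=4
  Position 9 ('c'): new char, reset run to 1
  Position 10 ('b'): new char, reset run to 1
  Position 11 ('a'): new char, reset run to 1
Longest run: 'c' with length 4

4


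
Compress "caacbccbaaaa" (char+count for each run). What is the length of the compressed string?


Input: caacbccbaaaa
Runs:
  'c' x 1 => "c1"
  'a' x 2 => "a2"
  'c' x 1 => "c1"
  'b' x 1 => "b1"
  'c' x 2 => "c2"
  'b' x 1 => "b1"
  'a' x 4 => "a4"
Compressed: "c1a2c1b1c2b1a4"
Compressed length: 14

14


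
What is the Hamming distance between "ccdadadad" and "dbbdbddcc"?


Comparing "ccdadadad" and "dbbdbddcc" position by position:
  Position 0: 'c' vs 'd' => differ
  Position 1: 'c' vs 'b' => differ
  Position 2: 'd' vs 'b' => differ
  Position 3: 'a' vs 'd' => differ
  Position 4: 'd' vs 'b' => differ
  Position 5: 'a' vs 'd' => differ
  Position 6: 'd' vs 'd' => same
  Position 7: 'a' vs 'c' => differ
  Position 8: 'd' vs 'c' => differ
Total differences (Hamming distance): 8

8


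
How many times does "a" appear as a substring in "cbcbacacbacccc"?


Searching for "a" in "cbcbacacbacccc"
Scanning each position:
  Position 0: "c" => no
  Position 1: "b" => no
  Position 2: "c" => no
  Position 3: "b" => no
  Position 4: "a" => MATCH
  Position 5: "c" => no
  Position 6: "a" => MATCH
  Position 7: "c" => no
  Position 8: "b" => no
  Position 9: "a" => MATCH
  Position 10: "c" => no
  Position 11: "c" => no
  Position 12: "c" => no
  Position 13: "c" => no
Total occurrences: 3

3


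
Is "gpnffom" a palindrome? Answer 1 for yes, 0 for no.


Input: gpnffom
Reversed: moffnpg
  Compare pos 0 ('g') with pos 6 ('m'): MISMATCH
  Compare pos 1 ('p') with pos 5 ('o'): MISMATCH
  Compare pos 2 ('n') with pos 4 ('f'): MISMATCH
Result: not a palindrome

0


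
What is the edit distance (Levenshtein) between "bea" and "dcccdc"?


Computing edit distance: "bea" -> "dcccdc"
DP table:
           d    c    c    c    d    c
      0    1    2    3    4    5    6
  b   1    1    2    3    4    5    6
  e   2    2    2    3    4    5    6
  a   3    3    3    3    4    5    6
Edit distance = dp[3][6] = 6

6


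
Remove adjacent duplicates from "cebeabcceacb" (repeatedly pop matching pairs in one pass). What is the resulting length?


Input: cebeabcceacb
Stack-based adjacent duplicate removal:
  Read 'c': push. Stack: c
  Read 'e': push. Stack: ce
  Read 'b': push. Stack: ceb
  Read 'e': push. Stack: cebe
  Read 'a': push. Stack: cebea
  Read 'b': push. Stack: cebeab
  Read 'c': push. Stack: cebeabc
  Read 'c': matches stack top 'c' => pop. Stack: cebeab
  Read 'e': push. Stack: cebeabe
  Read 'a': push. Stack: cebeabea
  Read 'c': push. Stack: cebeabeac
  Read 'b': push. Stack: cebeabeacb
Final stack: "cebeabeacb" (length 10)

10


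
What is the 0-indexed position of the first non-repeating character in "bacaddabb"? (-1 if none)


Input: bacaddabb
Character frequencies:
  'a': 3
  'b': 3
  'c': 1
  'd': 2
Scanning left to right for freq == 1:
  Position 0 ('b'): freq=3, skip
  Position 1 ('a'): freq=3, skip
  Position 2 ('c'): unique! => answer = 2

2


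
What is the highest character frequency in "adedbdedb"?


Input: adedbdedb
Character counts:
  'a': 1
  'b': 2
  'd': 4
  'e': 2
Maximum frequency: 4

4


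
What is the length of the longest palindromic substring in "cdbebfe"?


Input: "cdbebfe"
Checking substrings for palindromes:
  [2:5] "beb" (len 3) => palindrome
Longest palindromic substring: "beb" with length 3

3


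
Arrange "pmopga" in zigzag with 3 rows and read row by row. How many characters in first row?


Zigzag "pmopga" into 3 rows:
Placing characters:
  'p' => row 0
  'm' => row 1
  'o' => row 2
  'p' => row 1
  'g' => row 0
  'a' => row 1
Rows:
  Row 0: "pg"
  Row 1: "mpa"
  Row 2: "o"
First row length: 2

2


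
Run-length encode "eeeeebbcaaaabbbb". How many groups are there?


Input: eeeeebbcaaaabbbb
Scanning for consecutive runs:
  Group 1: 'e' x 5 (positions 0-4)
  Group 2: 'b' x 2 (positions 5-6)
  Group 3: 'c' x 1 (positions 7-7)
  Group 4: 'a' x 4 (positions 8-11)
  Group 5: 'b' x 4 (positions 12-15)
Total groups: 5

5


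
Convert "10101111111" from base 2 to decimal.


Input: "10101111111" in base 2
Positional expansion:
  Digit '1' (value 1) x 2^10 = 1024
  Digit '0' (value 0) x 2^9 = 0
  Digit '1' (value 1) x 2^8 = 256
  Digit '0' (value 0) x 2^7 = 0
  Digit '1' (value 1) x 2^6 = 64
  Digit '1' (value 1) x 2^5 = 32
  Digit '1' (value 1) x 2^4 = 16
  Digit '1' (value 1) x 2^3 = 8
  Digit '1' (value 1) x 2^2 = 4
  Digit '1' (value 1) x 2^1 = 2
  Digit '1' (value 1) x 2^0 = 1
Sum = 1407

1407


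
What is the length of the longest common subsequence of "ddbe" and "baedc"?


LCS of "ddbe" and "baedc"
DP table:
           b    a    e    d    c
      0    0    0    0    0    0
  d   0    0    0    0    1    1
  d   0    0    0    0    1    1
  b   0    1    1    1    1    1
  e   0    1    1    2    2    2
LCS length = dp[4][5] = 2

2


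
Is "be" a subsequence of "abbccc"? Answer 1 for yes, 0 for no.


Check if "be" is a subsequence of "abbccc"
Greedy scan:
  Position 0 ('a'): no match needed
  Position 1 ('b'): matches sub[0] = 'b'
  Position 2 ('b'): no match needed
  Position 3 ('c'): no match needed
  Position 4 ('c'): no match needed
  Position 5 ('c'): no match needed
Only matched 1/2 characters => not a subsequence

0


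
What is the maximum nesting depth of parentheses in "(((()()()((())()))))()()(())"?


Input: "(((()()()((())()))))()()(())"
Tracking depth:
  Position 0 '(': depth becomes 1
  Position 1 '(': depth becomes 2
  Position 2 '(': depth becomes 3
  Position 3 '(': depth becomes 4
  Position 4 ')': depth becomes 3
  Position 5 '(': depth becomes 4
  Position 6 ')': depth becomes 3
  Position 7 '(': depth becomes 4
  Position 8 ')': depth becomes 3
  Position 9 '(': depth becomes 4
  Position 10 '(': depth becomes 5
  Position 11 '(': depth becomes 6
  Position 12 ')': depth becomes 5
  Position 13 ')': depth becomes 4
  Position 14 '(': depth becomes 5
  Position 15 ')': depth becomes 4
  Position 16 ')': depth becomes 3
  Position 17 ')': depth becomes 2
  Position 18 ')': depth becomes 1
  Position 19 ')': depth becomes 0
  Position 20 '(': depth becomes 1
  Position 21 ')': depth becomes 0
  Position 22 '(': depth becomes 1
  Position 23 ')': depth becomes 0
  Position 24 '(': depth becomes 1
  Position 25 '(': depth becomes 2
  Position 26 ')': depth becomes 1
  Position 27 ')': depth becomes 0
Maximum depth reached: 6

6


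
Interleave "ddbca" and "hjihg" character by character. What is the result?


Interleaving "ddbca" and "hjihg":
  Position 0: 'd' from first, 'h' from second => "dh"
  Position 1: 'd' from first, 'j' from second => "dj"
  Position 2: 'b' from first, 'i' from second => "bi"
  Position 3: 'c' from first, 'h' from second => "ch"
  Position 4: 'a' from first, 'g' from second => "ag"
Result: dhdjbichag

dhdjbichag


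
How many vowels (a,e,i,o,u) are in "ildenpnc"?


Input: ildenpnc
Checking each character:
  'i' at position 0: vowel (running total: 1)
  'l' at position 1: consonant
  'd' at position 2: consonant
  'e' at position 3: vowel (running total: 2)
  'n' at position 4: consonant
  'p' at position 5: consonant
  'n' at position 6: consonant
  'c' at position 7: consonant
Total vowels: 2

2


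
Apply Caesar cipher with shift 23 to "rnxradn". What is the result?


Caesar cipher: shift "rnxradn" by 23
  'r' (pos 17) + 23 = pos 14 = 'o'
  'n' (pos 13) + 23 = pos 10 = 'k'
  'x' (pos 23) + 23 = pos 20 = 'u'
  'r' (pos 17) + 23 = pos 14 = 'o'
  'a' (pos 0) + 23 = pos 23 = 'x'
  'd' (pos 3) + 23 = pos 0 = 'a'
  'n' (pos 13) + 23 = pos 10 = 'k'
Result: okuoxak

okuoxak


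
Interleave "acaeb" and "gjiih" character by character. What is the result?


Interleaving "acaeb" and "gjiih":
  Position 0: 'a' from first, 'g' from second => "ag"
  Position 1: 'c' from first, 'j' from second => "cj"
  Position 2: 'a' from first, 'i' from second => "ai"
  Position 3: 'e' from first, 'i' from second => "ei"
  Position 4: 'b' from first, 'h' from second => "bh"
Result: agcjaieibh

agcjaieibh


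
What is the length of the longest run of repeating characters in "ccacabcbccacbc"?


Input: "ccacabcbccacbc"
Scanning for longest run:
  Position 1 ('c'): continues run of 'c', length=2
  Position 2 ('a'): new char, reset run to 1
  Position 3 ('c'): new char, reset run to 1
  Position 4 ('a'): new char, reset run to 1
  Position 5 ('b'): new char, reset run to 1
  Position 6 ('c'): new char, reset run to 1
  Position 7 ('b'): new char, reset run to 1
  Position 8 ('c'): new char, reset run to 1
  Position 9 ('c'): continues run of 'c', length=2
  Position 10 ('a'): new char, reset run to 1
  Position 11 ('c'): new char, reset run to 1
  Position 12 ('b'): new char, reset run to 1
  Position 13 ('c'): new char, reset run to 1
Longest run: 'c' with length 2

2


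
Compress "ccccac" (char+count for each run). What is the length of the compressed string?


Input: ccccac
Runs:
  'c' x 4 => "c4"
  'a' x 1 => "a1"
  'c' x 1 => "c1"
Compressed: "c4a1c1"
Compressed length: 6

6


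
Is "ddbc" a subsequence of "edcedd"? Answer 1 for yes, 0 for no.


Check if "ddbc" is a subsequence of "edcedd"
Greedy scan:
  Position 0 ('e'): no match needed
  Position 1 ('d'): matches sub[0] = 'd'
  Position 2 ('c'): no match needed
  Position 3 ('e'): no match needed
  Position 4 ('d'): matches sub[1] = 'd'
  Position 5 ('d'): no match needed
Only matched 2/4 characters => not a subsequence

0


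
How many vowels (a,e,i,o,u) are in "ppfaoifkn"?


Input: ppfaoifkn
Checking each character:
  'p' at position 0: consonant
  'p' at position 1: consonant
  'f' at position 2: consonant
  'a' at position 3: vowel (running total: 1)
  'o' at position 4: vowel (running total: 2)
  'i' at position 5: vowel (running total: 3)
  'f' at position 6: consonant
  'k' at position 7: consonant
  'n' at position 8: consonant
Total vowels: 3

3


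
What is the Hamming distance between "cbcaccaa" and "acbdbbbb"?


Comparing "cbcaccaa" and "acbdbbbb" position by position:
  Position 0: 'c' vs 'a' => differ
  Position 1: 'b' vs 'c' => differ
  Position 2: 'c' vs 'b' => differ
  Position 3: 'a' vs 'd' => differ
  Position 4: 'c' vs 'b' => differ
  Position 5: 'c' vs 'b' => differ
  Position 6: 'a' vs 'b' => differ
  Position 7: 'a' vs 'b' => differ
Total differences (Hamming distance): 8

8


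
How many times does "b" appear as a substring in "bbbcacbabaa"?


Searching for "b" in "bbbcacbabaa"
Scanning each position:
  Position 0: "b" => MATCH
  Position 1: "b" => MATCH
  Position 2: "b" => MATCH
  Position 3: "c" => no
  Position 4: "a" => no
  Position 5: "c" => no
  Position 6: "b" => MATCH
  Position 7: "a" => no
  Position 8: "b" => MATCH
  Position 9: "a" => no
  Position 10: "a" => no
Total occurrences: 5

5


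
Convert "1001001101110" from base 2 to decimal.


Input: "1001001101110" in base 2
Positional expansion:
  Digit '1' (value 1) x 2^12 = 4096
  Digit '0' (value 0) x 2^11 = 0
  Digit '0' (value 0) x 2^10 = 0
  Digit '1' (value 1) x 2^9 = 512
  Digit '0' (value 0) x 2^8 = 0
  Digit '0' (value 0) x 2^7 = 0
  Digit '1' (value 1) x 2^6 = 64
  Digit '1' (value 1) x 2^5 = 32
  Digit '0' (value 0) x 2^4 = 0
  Digit '1' (value 1) x 2^3 = 8
  Digit '1' (value 1) x 2^2 = 4
  Digit '1' (value 1) x 2^1 = 2
  Digit '0' (value 0) x 2^0 = 0
Sum = 4718

4718


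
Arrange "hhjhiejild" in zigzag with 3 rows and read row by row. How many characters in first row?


Zigzag "hhjhiejild" into 3 rows:
Placing characters:
  'h' => row 0
  'h' => row 1
  'j' => row 2
  'h' => row 1
  'i' => row 0
  'e' => row 1
  'j' => row 2
  'i' => row 1
  'l' => row 0
  'd' => row 1
Rows:
  Row 0: "hil"
  Row 1: "hheid"
  Row 2: "jj"
First row length: 3

3


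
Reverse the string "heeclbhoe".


Input: heeclbhoe
Reading characters right to left:
  Position 8: 'e'
  Position 7: 'o'
  Position 6: 'h'
  Position 5: 'b'
  Position 4: 'l'
  Position 3: 'c'
  Position 2: 'e'
  Position 1: 'e'
  Position 0: 'h'
Reversed: eohblceeh

eohblceeh


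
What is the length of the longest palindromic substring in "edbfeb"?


Input: "edbfeb"
Checking substrings for palindromes:
  No multi-char palindromic substrings found
Longest palindromic substring: "e" with length 1

1


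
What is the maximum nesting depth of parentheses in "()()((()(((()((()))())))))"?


Input: "()()((()(((()((()))())))))"
Tracking depth:
  Position 0 '(': depth becomes 1
  Position 1 ')': depth becomes 0
  Position 2 '(': depth becomes 1
  Position 3 ')': depth becomes 0
  Position 4 '(': depth becomes 1
  Position 5 '(': depth becomes 2
  Position 6 '(': depth becomes 3
  Position 7 ')': depth becomes 2
  Position 8 '(': depth becomes 3
  Position 9 '(': depth becomes 4
  Position 10 '(': depth becomes 5
  Position 11 '(': depth becomes 6
  Position 12 ')': depth becomes 5
  Position 13 '(': depth becomes 6
  Position 14 '(': depth becomes 7
  Position 15 '(': depth becomes 8
  Position 16 ')': depth becomes 7
  Position 17 ')': depth becomes 6
  Position 18 ')': depth becomes 5
  Position 19 '(': depth becomes 6
  Position 20 ')': depth becomes 5
  Position 21 ')': depth becomes 4
  Position 22 ')': depth becomes 3
  Position 23 ')': depth becomes 2
  Position 24 ')': depth becomes 1
  Position 25 ')': depth becomes 0
Maximum depth reached: 8

8


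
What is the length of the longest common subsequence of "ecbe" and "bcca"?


LCS of "ecbe" and "bcca"
DP table:
           b    c    c    a
      0    0    0    0    0
  e   0    0    0    0    0
  c   0    0    1    1    1
  b   0    1    1    1    1
  e   0    1    1    1    1
LCS length = dp[4][4] = 1

1


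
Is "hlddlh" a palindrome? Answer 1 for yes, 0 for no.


Input: hlddlh
Reversed: hlddlh
  Compare pos 0 ('h') with pos 5 ('h'): match
  Compare pos 1 ('l') with pos 4 ('l'): match
  Compare pos 2 ('d') with pos 3 ('d'): match
Result: palindrome

1


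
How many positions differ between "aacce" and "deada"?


Comparing "aacce" and "deada" position by position:
  Position 0: 'a' vs 'd' => DIFFER
  Position 1: 'a' vs 'e' => DIFFER
  Position 2: 'c' vs 'a' => DIFFER
  Position 3: 'c' vs 'd' => DIFFER
  Position 4: 'e' vs 'a' => DIFFER
Positions that differ: 5

5


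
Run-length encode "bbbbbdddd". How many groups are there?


Input: bbbbbdddd
Scanning for consecutive runs:
  Group 1: 'b' x 5 (positions 0-4)
  Group 2: 'd' x 4 (positions 5-8)
Total groups: 2

2


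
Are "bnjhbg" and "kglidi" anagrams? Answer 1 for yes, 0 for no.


Strings: "bnjhbg", "kglidi"
Sorted first:  bbghjn
Sorted second: dgiikl
Differ at position 0: 'b' vs 'd' => not anagrams

0


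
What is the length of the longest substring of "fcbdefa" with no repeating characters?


Input: "fcbdefa"
Sliding window (track last position of each char):
  Position 0 ('f'): window [0,0] length 1 -- new best
  Position 1 ('c'): window [0,1] length 2 -- new best
  Position 2 ('b'): window [0,2] length 3 -- new best
  Position 3 ('d'): window [0,3] length 4 -- new best
  Position 4 ('e'): window [0,4] length 5 -- new best
  Position 5 ('f'): repeat (last at 0), move window start to 1
  Position 5 ('f'): window [1,5] length 5
  Position 6 ('a'): window [1,6] length 6 -- new best
Longest substring with no repeats: "cbdefa" with length 6

6


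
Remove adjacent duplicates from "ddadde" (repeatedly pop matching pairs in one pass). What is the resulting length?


Input: ddadde
Stack-based adjacent duplicate removal:
  Read 'd': push. Stack: d
  Read 'd': matches stack top 'd' => pop. Stack: (empty)
  Read 'a': push. Stack: a
  Read 'd': push. Stack: ad
  Read 'd': matches stack top 'd' => pop. Stack: a
  Read 'e': push. Stack: ae
Final stack: "ae" (length 2)

2


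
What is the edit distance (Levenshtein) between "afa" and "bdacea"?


Computing edit distance: "afa" -> "bdacea"
DP table:
           b    d    a    c    e    a
      0    1    2    3    4    5    6
  a   1    1    2    2    3    4    5
  f   2    2    2    3    3    4    5
  a   3    3    3    2    3    4    4
Edit distance = dp[3][6] = 4

4


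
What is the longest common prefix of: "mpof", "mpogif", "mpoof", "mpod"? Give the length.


Words: mpof, mpogif, mpoof, mpod
  Position 0: all 'm' => match
  Position 1: all 'p' => match
  Position 2: all 'o' => match
  Position 3: ('f', 'g', 'o', 'd') => mismatch, stop
LCP = "mpo" (length 3)

3


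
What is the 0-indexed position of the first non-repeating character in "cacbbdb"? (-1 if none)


Input: cacbbdb
Character frequencies:
  'a': 1
  'b': 3
  'c': 2
  'd': 1
Scanning left to right for freq == 1:
  Position 0 ('c'): freq=2, skip
  Position 1 ('a'): unique! => answer = 1

1


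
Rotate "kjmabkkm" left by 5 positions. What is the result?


Input: "kjmabkkm", rotate left by 5
First 5 characters: "kjmab"
Remaining characters: "kkm"
Concatenate remaining + first: "kkm" + "kjmab" = "kkmkjmab"

kkmkjmab


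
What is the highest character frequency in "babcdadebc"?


Input: babcdadebc
Character counts:
  'a': 2
  'b': 3
  'c': 2
  'd': 2
  'e': 1
Maximum frequency: 3

3


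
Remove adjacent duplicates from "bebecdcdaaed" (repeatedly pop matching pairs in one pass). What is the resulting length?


Input: bebecdcdaaed
Stack-based adjacent duplicate removal:
  Read 'b': push. Stack: b
  Read 'e': push. Stack: be
  Read 'b': push. Stack: beb
  Read 'e': push. Stack: bebe
  Read 'c': push. Stack: bebec
  Read 'd': push. Stack: bebecd
  Read 'c': push. Stack: bebecdc
  Read 'd': push. Stack: bebecdcd
  Read 'a': push. Stack: bebecdcda
  Read 'a': matches stack top 'a' => pop. Stack: bebecdcd
  Read 'e': push. Stack: bebecdcde
  Read 'd': push. Stack: bebecdcded
Final stack: "bebecdcded" (length 10)

10


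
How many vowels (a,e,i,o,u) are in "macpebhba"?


Input: macpebhba
Checking each character:
  'm' at position 0: consonant
  'a' at position 1: vowel (running total: 1)
  'c' at position 2: consonant
  'p' at position 3: consonant
  'e' at position 4: vowel (running total: 2)
  'b' at position 5: consonant
  'h' at position 6: consonant
  'b' at position 7: consonant
  'a' at position 8: vowel (running total: 3)
Total vowels: 3

3


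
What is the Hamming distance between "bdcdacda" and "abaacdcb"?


Comparing "bdcdacda" and "abaacdcb" position by position:
  Position 0: 'b' vs 'a' => differ
  Position 1: 'd' vs 'b' => differ
  Position 2: 'c' vs 'a' => differ
  Position 3: 'd' vs 'a' => differ
  Position 4: 'a' vs 'c' => differ
  Position 5: 'c' vs 'd' => differ
  Position 6: 'd' vs 'c' => differ
  Position 7: 'a' vs 'b' => differ
Total differences (Hamming distance): 8

8


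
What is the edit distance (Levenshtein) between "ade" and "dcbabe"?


Computing edit distance: "ade" -> "dcbabe"
DP table:
           d    c    b    a    b    e
      0    1    2    3    4    5    6
  a   1    1    2    3    3    4    5
  d   2    1    2    3    4    4    5
  e   3    2    2    3    4    5    4
Edit distance = dp[3][6] = 4

4


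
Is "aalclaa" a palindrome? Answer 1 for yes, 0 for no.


Input: aalclaa
Reversed: aalclaa
  Compare pos 0 ('a') with pos 6 ('a'): match
  Compare pos 1 ('a') with pos 5 ('a'): match
  Compare pos 2 ('l') with pos 4 ('l'): match
Result: palindrome

1


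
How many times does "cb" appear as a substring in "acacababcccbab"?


Searching for "cb" in "acacababcccbab"
Scanning each position:
  Position 0: "ac" => no
  Position 1: "ca" => no
  Position 2: "ac" => no
  Position 3: "ca" => no
  Position 4: "ab" => no
  Position 5: "ba" => no
  Position 6: "ab" => no
  Position 7: "bc" => no
  Position 8: "cc" => no
  Position 9: "cc" => no
  Position 10: "cb" => MATCH
  Position 11: "ba" => no
  Position 12: "ab" => no
Total occurrences: 1

1


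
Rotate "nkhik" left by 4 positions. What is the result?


Input: "nkhik", rotate left by 4
First 4 characters: "nkhi"
Remaining characters: "k"
Concatenate remaining + first: "k" + "nkhi" = "knkhi"

knkhi


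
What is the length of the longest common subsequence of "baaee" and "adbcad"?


LCS of "baaee" and "adbcad"
DP table:
           a    d    b    c    a    d
      0    0    0    0    0    0    0
  b   0    0    0    1    1    1    1
  a   0    1    1    1    1    2    2
  a   0    1    1    1    1    2    2
  e   0    1    1    1    1    2    2
  e   0    1    1    1    1    2    2
LCS length = dp[5][6] = 2

2


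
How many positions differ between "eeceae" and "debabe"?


Comparing "eeceae" and "debabe" position by position:
  Position 0: 'e' vs 'd' => DIFFER
  Position 1: 'e' vs 'e' => same
  Position 2: 'c' vs 'b' => DIFFER
  Position 3: 'e' vs 'a' => DIFFER
  Position 4: 'a' vs 'b' => DIFFER
  Position 5: 'e' vs 'e' => same
Positions that differ: 4

4


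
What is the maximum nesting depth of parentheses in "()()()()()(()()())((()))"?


Input: "()()()()()(()()())((()))"
Tracking depth:
  Position 0 '(': depth becomes 1
  Position 1 ')': depth becomes 0
  Position 2 '(': depth becomes 1
  Position 3 ')': depth becomes 0
  Position 4 '(': depth becomes 1
  Position 5 ')': depth becomes 0
  Position 6 '(': depth becomes 1
  Position 7 ')': depth becomes 0
  Position 8 '(': depth becomes 1
  Position 9 ')': depth becomes 0
  Position 10 '(': depth becomes 1
  Position 11 '(': depth becomes 2
  Position 12 ')': depth becomes 1
  Position 13 '(': depth becomes 2
  Position 14 ')': depth becomes 1
  Position 15 '(': depth becomes 2
  Position 16 ')': depth becomes 1
  Position 17 ')': depth becomes 0
  Position 18 '(': depth becomes 1
  Position 19 '(': depth becomes 2
  Position 20 '(': depth becomes 3
  Position 21 ')': depth becomes 2
  Position 22 ')': depth becomes 1
  Position 23 ')': depth becomes 0
Maximum depth reached: 3

3


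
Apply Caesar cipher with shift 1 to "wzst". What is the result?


Caesar cipher: shift "wzst" by 1
  'w' (pos 22) + 1 = pos 23 = 'x'
  'z' (pos 25) + 1 = pos 0 = 'a'
  's' (pos 18) + 1 = pos 19 = 't'
  't' (pos 19) + 1 = pos 20 = 'u'
Result: xatu

xatu


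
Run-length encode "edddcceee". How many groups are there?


Input: edddcceee
Scanning for consecutive runs:
  Group 1: 'e' x 1 (positions 0-0)
  Group 2: 'd' x 3 (positions 1-3)
  Group 3: 'c' x 2 (positions 4-5)
  Group 4: 'e' x 3 (positions 6-8)
Total groups: 4

4


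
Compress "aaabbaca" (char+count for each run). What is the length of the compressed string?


Input: aaabbaca
Runs:
  'a' x 3 => "a3"
  'b' x 2 => "b2"
  'a' x 1 => "a1"
  'c' x 1 => "c1"
  'a' x 1 => "a1"
Compressed: "a3b2a1c1a1"
Compressed length: 10

10


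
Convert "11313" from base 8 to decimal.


Input: "11313" in base 8
Positional expansion:
  Digit '1' (value 1) x 8^4 = 4096
  Digit '1' (value 1) x 8^3 = 512
  Digit '3' (value 3) x 8^2 = 192
  Digit '1' (value 1) x 8^1 = 8
  Digit '3' (value 3) x 8^0 = 3
Sum = 4811

4811


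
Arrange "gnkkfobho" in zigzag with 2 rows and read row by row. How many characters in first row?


Zigzag "gnkkfobho" into 2 rows:
Placing characters:
  'g' => row 0
  'n' => row 1
  'k' => row 0
  'k' => row 1
  'f' => row 0
  'o' => row 1
  'b' => row 0
  'h' => row 1
  'o' => row 0
Rows:
  Row 0: "gkfbo"
  Row 1: "nkoh"
First row length: 5

5


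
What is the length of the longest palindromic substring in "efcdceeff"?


Input: "efcdceeff"
Checking substrings for palindromes:
  [2:5] "cdc" (len 3) => palindrome
  [5:7] "ee" (len 2) => palindrome
  [7:9] "ff" (len 2) => palindrome
Longest palindromic substring: "cdc" with length 3

3


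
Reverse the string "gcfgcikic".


Input: gcfgcikic
Reading characters right to left:
  Position 8: 'c'
  Position 7: 'i'
  Position 6: 'k'
  Position 5: 'i'
  Position 4: 'c'
  Position 3: 'g'
  Position 2: 'f'
  Position 1: 'c'
  Position 0: 'g'
Reversed: cikicgfcg

cikicgfcg


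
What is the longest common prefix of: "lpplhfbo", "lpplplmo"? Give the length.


Words: lpplhfbo, lpplplmo
  Position 0: all 'l' => match
  Position 1: all 'p' => match
  Position 2: all 'p' => match
  Position 3: all 'l' => match
  Position 4: ('h', 'p') => mismatch, stop
LCP = "lppl" (length 4)

4


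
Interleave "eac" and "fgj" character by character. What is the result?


Interleaving "eac" and "fgj":
  Position 0: 'e' from first, 'f' from second => "ef"
  Position 1: 'a' from first, 'g' from second => "ag"
  Position 2: 'c' from first, 'j' from second => "cj"
Result: efagcj

efagcj


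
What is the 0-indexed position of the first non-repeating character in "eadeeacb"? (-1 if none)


Input: eadeeacb
Character frequencies:
  'a': 2
  'b': 1
  'c': 1
  'd': 1
  'e': 3
Scanning left to right for freq == 1:
  Position 0 ('e'): freq=3, skip
  Position 1 ('a'): freq=2, skip
  Position 2 ('d'): unique! => answer = 2

2


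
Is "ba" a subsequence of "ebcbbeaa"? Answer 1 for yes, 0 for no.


Check if "ba" is a subsequence of "ebcbbeaa"
Greedy scan:
  Position 0 ('e'): no match needed
  Position 1 ('b'): matches sub[0] = 'b'
  Position 2 ('c'): no match needed
  Position 3 ('b'): no match needed
  Position 4 ('b'): no match needed
  Position 5 ('e'): no match needed
  Position 6 ('a'): matches sub[1] = 'a'
  Position 7 ('a'): no match needed
All 2 characters matched => is a subsequence

1


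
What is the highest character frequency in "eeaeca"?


Input: eeaeca
Character counts:
  'a': 2
  'c': 1
  'e': 3
Maximum frequency: 3

3


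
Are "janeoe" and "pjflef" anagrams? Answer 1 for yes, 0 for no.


Strings: "janeoe", "pjflef"
Sorted first:  aeejno
Sorted second: effjlp
Differ at position 0: 'a' vs 'e' => not anagrams

0


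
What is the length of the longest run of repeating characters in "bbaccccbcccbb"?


Input: "bbaccccbcccbb"
Scanning for longest run:
  Position 1 ('b'): continues run of 'b', length=2
  Position 2 ('a'): new char, reset run to 1
  Position 3 ('c'): new char, reset run to 1
  Position 4 ('c'): continues run of 'c', length=2
  Position 5 ('c'): continues run of 'c', length=3
  Position 6 ('c'): continues run of 'c', length=4
  Position 7 ('b'): new char, reset run to 1
  Position 8 ('c'): new char, reset run to 1
  Position 9 ('c'): continues run of 'c', length=2
  Position 10 ('c'): continues run of 'c', length=3
  Position 11 ('b'): new char, reset run to 1
  Position 12 ('b'): continues run of 'b', length=2
Longest run: 'c' with length 4

4


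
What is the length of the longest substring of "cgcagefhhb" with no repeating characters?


Input: "cgcagefhhb"
Sliding window (track last position of each char):
  Position 0 ('c'): window [0,0] length 1 -- new best
  Position 1 ('g'): window [0,1] length 2 -- new best
  Position 2 ('c'): repeat (last at 0), move window start to 1
  Position 2 ('c'): window [1,2] length 2
  Position 3 ('a'): window [1,3] length 3 -- new best
  Position 4 ('g'): repeat (last at 1), move window start to 2
  Position 4 ('g'): window [2,4] length 3
  Position 5 ('e'): window [2,5] length 4 -- new best
  Position 6 ('f'): window [2,6] length 5 -- new best
  Position 7 ('h'): window [2,7] length 6 -- new best
  Position 8 ('h'): repeat (last at 7), move window start to 8
  Position 8 ('h'): window [8,8] length 1
  Position 9 ('b'): window [8,9] length 2
Longest substring with no repeats: "cagefh" with length 6

6


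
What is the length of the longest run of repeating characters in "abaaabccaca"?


Input: "abaaabccaca"
Scanning for longest run:
  Position 1 ('b'): new char, reset run to 1
  Position 2 ('a'): new char, reset run to 1
  Position 3 ('a'): continues run of 'a', length=2
  Position 4 ('a'): continues run of 'a', length=3
  Position 5 ('b'): new char, reset run to 1
  Position 6 ('c'): new char, reset run to 1
  Position 7 ('c'): continues run of 'c', length=2
  Position 8 ('a'): new char, reset run to 1
  Position 9 ('c'): new char, reset run to 1
  Position 10 ('a'): new char, reset run to 1
Longest run: 'a' with length 3

3


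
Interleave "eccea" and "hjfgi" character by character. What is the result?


Interleaving "eccea" and "hjfgi":
  Position 0: 'e' from first, 'h' from second => "eh"
  Position 1: 'c' from first, 'j' from second => "cj"
  Position 2: 'c' from first, 'f' from second => "cf"
  Position 3: 'e' from first, 'g' from second => "eg"
  Position 4: 'a' from first, 'i' from second => "ai"
Result: ehcjcfegai

ehcjcfegai


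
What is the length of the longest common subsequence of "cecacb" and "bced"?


LCS of "cecacb" and "bced"
DP table:
           b    c    e    d
      0    0    0    0    0
  c   0    0    1    1    1
  e   0    0    1    2    2
  c   0    0    1    2    2
  a   0    0    1    2    2
  c   0    0    1    2    2
  b   0    1    1    2    2
LCS length = dp[6][4] = 2

2


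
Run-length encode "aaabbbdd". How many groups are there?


Input: aaabbbdd
Scanning for consecutive runs:
  Group 1: 'a' x 3 (positions 0-2)
  Group 2: 'b' x 3 (positions 3-5)
  Group 3: 'd' x 2 (positions 6-7)
Total groups: 3

3


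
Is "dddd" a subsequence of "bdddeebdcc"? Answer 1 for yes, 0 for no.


Check if "dddd" is a subsequence of "bdddeebdcc"
Greedy scan:
  Position 0 ('b'): no match needed
  Position 1 ('d'): matches sub[0] = 'd'
  Position 2 ('d'): matches sub[1] = 'd'
  Position 3 ('d'): matches sub[2] = 'd'
  Position 4 ('e'): no match needed
  Position 5 ('e'): no match needed
  Position 6 ('b'): no match needed
  Position 7 ('d'): matches sub[3] = 'd'
  Position 8 ('c'): no match needed
  Position 9 ('c'): no match needed
All 4 characters matched => is a subsequence

1


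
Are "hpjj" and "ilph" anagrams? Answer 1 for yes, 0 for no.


Strings: "hpjj", "ilph"
Sorted first:  hjjp
Sorted second: hilp
Differ at position 1: 'j' vs 'i' => not anagrams

0


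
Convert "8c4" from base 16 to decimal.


Input: "8c4" in base 16
Positional expansion:
  Digit '8' (value 8) x 16^2 = 2048
  Digit 'c' (value 12) x 16^1 = 192
  Digit '4' (value 4) x 16^0 = 4
Sum = 2244

2244


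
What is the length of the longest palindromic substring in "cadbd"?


Input: "cadbd"
Checking substrings for palindromes:
  [2:5] "dbd" (len 3) => palindrome
Longest palindromic substring: "dbd" with length 3

3


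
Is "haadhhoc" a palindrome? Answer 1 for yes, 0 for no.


Input: haadhhoc
Reversed: cohhdaah
  Compare pos 0 ('h') with pos 7 ('c'): MISMATCH
  Compare pos 1 ('a') with pos 6 ('o'): MISMATCH
  Compare pos 2 ('a') with pos 5 ('h'): MISMATCH
  Compare pos 3 ('d') with pos 4 ('h'): MISMATCH
Result: not a palindrome

0


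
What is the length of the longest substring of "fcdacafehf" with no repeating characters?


Input: "fcdacafehf"
Sliding window (track last position of each char):
  Position 0 ('f'): window [0,0] length 1 -- new best
  Position 1 ('c'): window [0,1] length 2 -- new best
  Position 2 ('d'): window [0,2] length 3 -- new best
  Position 3 ('a'): window [0,3] length 4 -- new best
  Position 4 ('c'): repeat (last at 1), move window start to 2
  Position 4 ('c'): window [2,4] length 3
  Position 5 ('a'): repeat (last at 3), move window start to 4
  Position 5 ('a'): window [4,5] length 2
  Position 6 ('f'): window [4,6] length 3
  Position 7 ('e'): window [4,7] length 4
  Position 8 ('h'): window [4,8] length 5 -- new best
  Position 9 ('f'): repeat (last at 6), move window start to 7
  Position 9 ('f'): window [7,9] length 3
Longest substring with no repeats: "cafeh" with length 5

5


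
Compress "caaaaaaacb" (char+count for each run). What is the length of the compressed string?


Input: caaaaaaacb
Runs:
  'c' x 1 => "c1"
  'a' x 7 => "a7"
  'c' x 1 => "c1"
  'b' x 1 => "b1"
Compressed: "c1a7c1b1"
Compressed length: 8

8


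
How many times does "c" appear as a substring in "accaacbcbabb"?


Searching for "c" in "accaacbcbabb"
Scanning each position:
  Position 0: "a" => no
  Position 1: "c" => MATCH
  Position 2: "c" => MATCH
  Position 3: "a" => no
  Position 4: "a" => no
  Position 5: "c" => MATCH
  Position 6: "b" => no
  Position 7: "c" => MATCH
  Position 8: "b" => no
  Position 9: "a" => no
  Position 10: "b" => no
  Position 11: "b" => no
Total occurrences: 4

4


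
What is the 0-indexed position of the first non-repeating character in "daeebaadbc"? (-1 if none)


Input: daeebaadbc
Character frequencies:
  'a': 3
  'b': 2
  'c': 1
  'd': 2
  'e': 2
Scanning left to right for freq == 1:
  Position 0 ('d'): freq=2, skip
  Position 1 ('a'): freq=3, skip
  Position 2 ('e'): freq=2, skip
  Position 3 ('e'): freq=2, skip
  Position 4 ('b'): freq=2, skip
  Position 5 ('a'): freq=3, skip
  Position 6 ('a'): freq=3, skip
  Position 7 ('d'): freq=2, skip
  Position 8 ('b'): freq=2, skip
  Position 9 ('c'): unique! => answer = 9

9


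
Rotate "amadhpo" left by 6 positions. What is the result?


Input: "amadhpo", rotate left by 6
First 6 characters: "amadhp"
Remaining characters: "o"
Concatenate remaining + first: "o" + "amadhp" = "oamadhp"

oamadhp


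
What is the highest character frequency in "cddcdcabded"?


Input: cddcdcabded
Character counts:
  'a': 1
  'b': 1
  'c': 3
  'd': 5
  'e': 1
Maximum frequency: 5

5


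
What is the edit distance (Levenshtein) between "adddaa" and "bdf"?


Computing edit distance: "adddaa" -> "bdf"
DP table:
           b    d    f
      0    1    2    3
  a   1    1    2    3
  d   2    2    1    2
  d   3    3    2    2
  d   4    4    3    3
  a   5    5    4    4
  a   6    6    5    5
Edit distance = dp[6][3] = 5

5


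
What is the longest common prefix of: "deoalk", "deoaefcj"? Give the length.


Words: deoalk, deoaefcj
  Position 0: all 'd' => match
  Position 1: all 'e' => match
  Position 2: all 'o' => match
  Position 3: all 'a' => match
  Position 4: ('l', 'e') => mismatch, stop
LCP = "deoa" (length 4)

4


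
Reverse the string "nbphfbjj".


Input: nbphfbjj
Reading characters right to left:
  Position 7: 'j'
  Position 6: 'j'
  Position 5: 'b'
  Position 4: 'f'
  Position 3: 'h'
  Position 2: 'p'
  Position 1: 'b'
  Position 0: 'n'
Reversed: jjbfhpbn

jjbfhpbn


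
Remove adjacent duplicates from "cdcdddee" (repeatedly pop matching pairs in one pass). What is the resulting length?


Input: cdcdddee
Stack-based adjacent duplicate removal:
  Read 'c': push. Stack: c
  Read 'd': push. Stack: cd
  Read 'c': push. Stack: cdc
  Read 'd': push. Stack: cdcd
  Read 'd': matches stack top 'd' => pop. Stack: cdc
  Read 'd': push. Stack: cdcd
  Read 'e': push. Stack: cdcde
  Read 'e': matches stack top 'e' => pop. Stack: cdcd
Final stack: "cdcd" (length 4)

4


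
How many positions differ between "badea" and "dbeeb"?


Comparing "badea" and "dbeeb" position by position:
  Position 0: 'b' vs 'd' => DIFFER
  Position 1: 'a' vs 'b' => DIFFER
  Position 2: 'd' vs 'e' => DIFFER
  Position 3: 'e' vs 'e' => same
  Position 4: 'a' vs 'b' => DIFFER
Positions that differ: 4

4


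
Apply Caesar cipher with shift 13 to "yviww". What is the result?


Caesar cipher: shift "yviww" by 13
  'y' (pos 24) + 13 = pos 11 = 'l'
  'v' (pos 21) + 13 = pos 8 = 'i'
  'i' (pos 8) + 13 = pos 21 = 'v'
  'w' (pos 22) + 13 = pos 9 = 'j'
  'w' (pos 22) + 13 = pos 9 = 'j'
Result: livjj

livjj


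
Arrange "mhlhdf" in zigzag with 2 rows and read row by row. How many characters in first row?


Zigzag "mhlhdf" into 2 rows:
Placing characters:
  'm' => row 0
  'h' => row 1
  'l' => row 0
  'h' => row 1
  'd' => row 0
  'f' => row 1
Rows:
  Row 0: "mld"
  Row 1: "hhf"
First row length: 3

3
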